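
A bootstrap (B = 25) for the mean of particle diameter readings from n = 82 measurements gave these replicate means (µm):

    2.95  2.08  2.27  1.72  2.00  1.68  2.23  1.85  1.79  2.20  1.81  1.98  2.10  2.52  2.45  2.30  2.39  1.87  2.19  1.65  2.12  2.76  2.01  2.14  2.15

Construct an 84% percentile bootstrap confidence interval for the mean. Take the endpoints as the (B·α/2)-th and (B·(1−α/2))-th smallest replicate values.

Sorted replicates: 1.65, 1.68, 1.72, 1.79, 1.81, 1.85, 1.87, 1.98, 2.00, 2.01, 2.08, 2.10, 2.12, 2.14, 2.15, 2.19, 2.20, 2.23, 2.27, 2.30, 2.39, 2.45, 2.52, 2.76, 2.95
α = 0.16; lower rank = 25 × 0.080 = 2; upper rank = 25 × 0.920 = 23.
The 2nd smallest replicate is 1.68; the 23rd is 2.52.

(1.68, 2.52)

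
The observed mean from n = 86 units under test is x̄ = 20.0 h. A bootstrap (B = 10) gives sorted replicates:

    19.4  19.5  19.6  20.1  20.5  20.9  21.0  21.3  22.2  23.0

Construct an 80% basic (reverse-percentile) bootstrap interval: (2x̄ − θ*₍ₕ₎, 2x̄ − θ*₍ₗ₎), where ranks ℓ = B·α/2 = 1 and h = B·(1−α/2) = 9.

(17.8, 20.6)

Percentile endpoints at ranks 1 and 9: θ*₍1₎ = 19.4, θ*₍9₎ = 22.2.
Basic interval reflects these around x̄:
  lower = 2 × 20.0 − 22.2 = 17.8
  upper = 2 × 20.0 − 19.4 = 20.6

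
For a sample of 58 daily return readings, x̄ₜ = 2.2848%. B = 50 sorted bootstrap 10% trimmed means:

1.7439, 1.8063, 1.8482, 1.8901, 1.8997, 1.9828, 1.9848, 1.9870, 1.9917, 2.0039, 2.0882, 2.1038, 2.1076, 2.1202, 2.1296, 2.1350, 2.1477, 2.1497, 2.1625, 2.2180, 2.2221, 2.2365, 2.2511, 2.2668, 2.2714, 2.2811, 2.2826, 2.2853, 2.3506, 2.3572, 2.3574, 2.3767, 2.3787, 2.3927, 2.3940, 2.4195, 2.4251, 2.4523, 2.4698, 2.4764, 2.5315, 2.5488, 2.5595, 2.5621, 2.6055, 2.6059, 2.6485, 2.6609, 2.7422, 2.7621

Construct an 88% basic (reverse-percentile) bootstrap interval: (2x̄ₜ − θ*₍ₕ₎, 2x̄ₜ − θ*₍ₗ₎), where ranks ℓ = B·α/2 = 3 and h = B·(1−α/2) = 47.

(1.9211, 2.7214)

Percentile endpoints at ranks 3 and 47: θ*₍3₎ = 1.8482, θ*₍47₎ = 2.6485.
Basic interval reflects these around x̄ₜ:
  lower = 2 × 2.2848 − 2.6485 = 1.9211
  upper = 2 × 2.2848 − 1.8482 = 2.7214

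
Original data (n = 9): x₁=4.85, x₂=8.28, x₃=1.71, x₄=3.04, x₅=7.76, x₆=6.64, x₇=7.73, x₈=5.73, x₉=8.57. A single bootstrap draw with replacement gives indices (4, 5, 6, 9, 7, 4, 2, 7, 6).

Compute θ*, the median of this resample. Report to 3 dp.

θ* = 7.730

Resample values: 3.04, 7.76, 6.64, 8.57, 7.73, 3.04, 8.28, 7.73, 6.64.
Sorted: 3.04, 3.04, 6.64, 6.64, 7.73, 7.73, 7.76, 8.28, 8.57
Median = middle value = 7.730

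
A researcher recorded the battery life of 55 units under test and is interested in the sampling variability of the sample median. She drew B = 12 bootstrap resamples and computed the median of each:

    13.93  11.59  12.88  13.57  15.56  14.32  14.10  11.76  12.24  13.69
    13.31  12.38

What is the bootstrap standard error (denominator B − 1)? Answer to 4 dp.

SE* = 1.1617

Bootstrap SE is the standard deviation of the 12 replicate medians.
Mean of replicates: (13.93 + 11.59 + 12.88 + 13.57 + 15.56 + 14.32 + 14.10 + 11.76 + 12.24 + 13.69 + 13.31 + 12.38) / 12 = 159.33000 / 12 = 13.27750
Sum of squared deviations: (+0.65250)² + (−1.68750)² + (−0.39750)² + (+0.29250)² + (+2.28250)² + (+1.04250)² + (+0.82250)² + (−1.51750)² + (−1.03750)² + (+0.41250)² + (+0.03250)² + (−0.89750)² = 14.84602
Variance = 14.84602 / 11 = 1.34964
SE* = √1.34964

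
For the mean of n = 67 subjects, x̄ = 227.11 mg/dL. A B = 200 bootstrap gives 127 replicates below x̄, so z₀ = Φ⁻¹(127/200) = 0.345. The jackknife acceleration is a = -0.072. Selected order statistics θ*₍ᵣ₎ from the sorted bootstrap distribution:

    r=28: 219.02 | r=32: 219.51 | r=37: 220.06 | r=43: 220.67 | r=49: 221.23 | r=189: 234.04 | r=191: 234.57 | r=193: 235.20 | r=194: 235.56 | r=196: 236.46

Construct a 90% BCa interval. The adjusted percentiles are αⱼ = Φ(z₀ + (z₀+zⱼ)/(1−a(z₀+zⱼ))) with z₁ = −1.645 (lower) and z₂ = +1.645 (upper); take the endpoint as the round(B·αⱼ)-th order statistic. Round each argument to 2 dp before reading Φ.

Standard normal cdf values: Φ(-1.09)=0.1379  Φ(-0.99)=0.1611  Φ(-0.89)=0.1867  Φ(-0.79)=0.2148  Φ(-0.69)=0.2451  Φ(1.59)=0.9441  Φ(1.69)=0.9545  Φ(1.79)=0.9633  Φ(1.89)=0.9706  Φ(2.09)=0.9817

Lower: z₀ + z₁ = 0.345 + (-1.645) = -1.300; 1 − a(z₀+z₁) = 1 − (-0.072)(-1.300) = 0.9064; argument = 0.345 + (-1.300)/0.9064 = -1.0892 → -1.09.
α₁ = Φ(-1.09) = 0.1379; rank = round(200 × 0.1379) = 28; θ*₍28₎ = 219.02.
Upper: z₀ + z₂ = 1.990; 1 − a(z₀+z₂) = 1.1433; argument = 2.0856 → 2.09; α₂ = 0.9817; rank = 196; θ*₍196₎ = 236.46.

(219.02, 236.46)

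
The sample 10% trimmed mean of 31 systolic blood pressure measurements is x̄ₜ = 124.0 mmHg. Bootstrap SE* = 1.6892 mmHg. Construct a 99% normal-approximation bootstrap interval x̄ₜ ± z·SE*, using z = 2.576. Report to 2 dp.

Margin = 2.576 × 1.6892 = 4.351
Interval: 124.0 ± 4.351

(119.65, 128.35)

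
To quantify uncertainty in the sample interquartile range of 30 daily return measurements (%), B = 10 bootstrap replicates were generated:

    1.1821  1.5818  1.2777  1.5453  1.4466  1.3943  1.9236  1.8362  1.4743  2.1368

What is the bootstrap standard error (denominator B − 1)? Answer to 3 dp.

Bootstrap SE is the standard deviation of the 10 replicate interquartile ranges.
Mean of replicates: (1.1821 + 1.5818 + 1.2777 + 1.5453 + 1.4466 + 1.3943 + 1.9236 + 1.8362 + 1.4743 + 2.1368) / 10 = 15.79870 / 10 = 1.57987
Sum of squared deviations: (−0.39777)² + (+0.00193)² + (−0.30217)² + (−0.03457)² + (−0.13327)² + (−0.18557)² + (+0.34373)² + (+0.25633)² + (−0.10557)² + (+0.55693)² = 0.80810
Variance = 0.80810 / 9 = 0.08979
SE* = √0.08979

SE* = 0.300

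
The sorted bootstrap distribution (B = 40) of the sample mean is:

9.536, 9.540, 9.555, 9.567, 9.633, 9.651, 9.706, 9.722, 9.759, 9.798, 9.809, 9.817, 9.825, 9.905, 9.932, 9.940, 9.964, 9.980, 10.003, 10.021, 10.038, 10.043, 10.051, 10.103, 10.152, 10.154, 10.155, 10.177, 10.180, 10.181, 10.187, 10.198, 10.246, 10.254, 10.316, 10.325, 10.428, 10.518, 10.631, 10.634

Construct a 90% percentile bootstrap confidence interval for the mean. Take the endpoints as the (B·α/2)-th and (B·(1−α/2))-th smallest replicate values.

(9.540, 10.518)

α = 0.10; lower rank = 40 × 0.050 = 2; upper rank = 40 × 0.950 = 38.
The 2nd smallest replicate is 9.540; the 38th is 10.518.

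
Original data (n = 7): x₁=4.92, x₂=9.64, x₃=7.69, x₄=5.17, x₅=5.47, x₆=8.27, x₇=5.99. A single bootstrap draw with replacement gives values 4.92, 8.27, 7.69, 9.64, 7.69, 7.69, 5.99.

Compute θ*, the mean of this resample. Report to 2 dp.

Mean = (4.92 + 8.27 + 7.69 + 9.64 + 7.69 + 7.69 + 5.99) / 7 = 51.890 / 7 = 7.41

θ* = 7.41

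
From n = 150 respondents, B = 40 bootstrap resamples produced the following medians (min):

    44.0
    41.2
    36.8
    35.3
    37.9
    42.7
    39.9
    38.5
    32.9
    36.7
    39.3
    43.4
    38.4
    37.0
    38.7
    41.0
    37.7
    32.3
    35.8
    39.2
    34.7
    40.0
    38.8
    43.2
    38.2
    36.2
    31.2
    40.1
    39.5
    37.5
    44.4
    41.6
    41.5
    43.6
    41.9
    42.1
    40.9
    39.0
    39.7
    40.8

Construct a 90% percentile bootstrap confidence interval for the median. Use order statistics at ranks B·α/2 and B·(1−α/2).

(32.3, 43.6)

Sorted replicates: 31.2, 32.3, 32.9, 34.7, 35.3, 35.8, 36.2, 36.7, 36.8, 37.0, 37.5, 37.7, 37.9, 38.2, 38.4, 38.5, 38.7, 38.8, 39.0, 39.2, 39.3, 39.5, 39.7, 39.9, 40.0, 40.1, 40.8, 40.9, 41.0, 41.2, 41.5, 41.6, 41.9, 42.1, 42.7, 43.2, 43.4, 43.6, 44.0, 44.4
α = 0.10; lower rank = 40 × 0.050 = 2; upper rank = 40 × 0.950 = 38.
The 2nd smallest replicate is 32.3; the 38th is 43.6.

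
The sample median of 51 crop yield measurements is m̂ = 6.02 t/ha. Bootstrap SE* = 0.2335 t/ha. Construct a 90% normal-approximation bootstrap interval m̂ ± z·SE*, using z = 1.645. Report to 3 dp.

Margin = 1.645 × 0.2335 = 0.3841
Interval: 6.02 ± 0.3841

(5.636, 6.404)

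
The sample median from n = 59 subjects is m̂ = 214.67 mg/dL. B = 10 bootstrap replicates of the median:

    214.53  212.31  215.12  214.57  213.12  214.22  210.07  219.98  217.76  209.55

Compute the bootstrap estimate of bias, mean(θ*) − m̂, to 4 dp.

bias = −0.5470

mean(θ*) = (214.53 + 212.31 + 215.12 + 214.57 + 213.12 + 214.22 + 210.07 + 219.98 + 217.76 + 209.55) / 10 = 214.12300
bias = 214.12300 − 214.67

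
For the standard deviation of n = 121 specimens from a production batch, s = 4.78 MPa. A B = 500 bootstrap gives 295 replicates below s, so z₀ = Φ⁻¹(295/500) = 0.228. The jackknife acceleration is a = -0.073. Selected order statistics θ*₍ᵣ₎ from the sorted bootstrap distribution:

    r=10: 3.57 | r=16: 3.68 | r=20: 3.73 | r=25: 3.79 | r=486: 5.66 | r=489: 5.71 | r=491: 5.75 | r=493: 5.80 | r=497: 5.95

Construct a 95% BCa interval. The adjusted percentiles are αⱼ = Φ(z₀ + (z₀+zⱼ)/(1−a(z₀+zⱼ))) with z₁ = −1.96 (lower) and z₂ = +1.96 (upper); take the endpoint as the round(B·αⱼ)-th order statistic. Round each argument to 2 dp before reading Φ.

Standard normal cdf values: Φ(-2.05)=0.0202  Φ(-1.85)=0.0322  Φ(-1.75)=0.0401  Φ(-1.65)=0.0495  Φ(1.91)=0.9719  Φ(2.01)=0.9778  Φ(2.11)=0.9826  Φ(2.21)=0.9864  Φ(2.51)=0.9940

Lower: z₀ + z₁ = 0.228 + (-1.960) = -1.732; 1 − a(z₀+z₁) = 1 − (-0.073)(-1.732) = 0.8736; argument = 0.228 + (-1.732)/0.8736 = -1.7547 → -1.75.
α₁ = Φ(-1.75) = 0.0401; rank = round(500 × 0.0401) = 20; θ*₍20₎ = 3.73.
Upper: z₀ + z₂ = 2.188; 1 − a(z₀+z₂) = 1.1597; argument = 2.1147 → 2.11; α₂ = 0.9826; rank = 491; θ*₍491₎ = 5.75.

(3.73, 5.75)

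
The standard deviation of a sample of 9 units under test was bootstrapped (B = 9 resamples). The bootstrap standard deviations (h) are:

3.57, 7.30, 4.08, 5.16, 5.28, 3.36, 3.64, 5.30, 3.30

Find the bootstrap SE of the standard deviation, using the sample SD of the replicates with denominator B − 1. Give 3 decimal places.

SE* = 1.324

Bootstrap SE is the standard deviation of the 9 replicate standard deviations.
Mean of replicates: (3.57 + 7.30 + 4.08 + 5.16 + 5.28 + 3.36 + 3.64 + 5.30 + 3.30) / 9 = 40.9900 / 9 = 4.5544
Sum of squared deviations: (−0.9844)² + (+2.7456)² + (−0.4744)² + (+0.6056)² + (+0.7256)² + (−1.1944)² + (−0.9144)² + (+0.7456)² + (−1.2544)² = 14.0178
Variance = 14.0178 / 8 = 1.7522
SE* = √1.7522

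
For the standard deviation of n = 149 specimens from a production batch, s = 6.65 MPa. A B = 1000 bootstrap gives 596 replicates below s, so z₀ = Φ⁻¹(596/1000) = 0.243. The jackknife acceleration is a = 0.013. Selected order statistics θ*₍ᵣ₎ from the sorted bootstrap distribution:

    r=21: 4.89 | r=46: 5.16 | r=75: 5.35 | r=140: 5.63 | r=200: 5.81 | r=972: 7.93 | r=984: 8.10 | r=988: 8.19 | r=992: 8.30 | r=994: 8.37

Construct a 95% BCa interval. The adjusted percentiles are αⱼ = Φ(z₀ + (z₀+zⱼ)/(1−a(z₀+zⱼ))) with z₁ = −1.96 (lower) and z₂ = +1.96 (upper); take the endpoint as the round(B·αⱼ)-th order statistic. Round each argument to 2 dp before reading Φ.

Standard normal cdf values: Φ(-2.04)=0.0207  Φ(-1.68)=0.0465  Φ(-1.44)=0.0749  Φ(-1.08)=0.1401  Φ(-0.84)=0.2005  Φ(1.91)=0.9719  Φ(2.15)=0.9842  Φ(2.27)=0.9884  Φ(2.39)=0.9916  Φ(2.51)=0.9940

(5.35, 8.37)

Lower: z₀ + z₁ = 0.243 + (-1.960) = -1.717; 1 − a(z₀+z₁) = 1 − (0.013)(-1.717) = 1.0223; argument = 0.243 + (-1.717)/1.0223 = -1.4365 → -1.44.
α₁ = Φ(-1.44) = 0.0749; rank = round(1000 × 0.0749) = 75; θ*₍75₎ = 5.35.
Upper: z₀ + z₂ = 2.203; 1 − a(z₀+z₂) = 0.9714; argument = 2.5110 → 2.51; α₂ = 0.9940; rank = 994; θ*₍994₎ = 8.37.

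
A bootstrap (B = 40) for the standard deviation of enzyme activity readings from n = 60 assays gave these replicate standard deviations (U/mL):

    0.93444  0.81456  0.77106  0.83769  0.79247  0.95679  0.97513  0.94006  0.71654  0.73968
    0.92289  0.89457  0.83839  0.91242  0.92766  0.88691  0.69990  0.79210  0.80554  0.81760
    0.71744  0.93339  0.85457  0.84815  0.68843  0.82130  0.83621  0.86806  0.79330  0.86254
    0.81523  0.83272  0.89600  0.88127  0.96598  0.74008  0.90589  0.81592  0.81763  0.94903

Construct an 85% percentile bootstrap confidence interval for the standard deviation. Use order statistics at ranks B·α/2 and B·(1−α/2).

Sorted replicates: 0.68843, 0.69990, 0.71654, 0.71744, 0.73968, 0.74008, 0.77106, 0.79210, 0.79247, 0.79330, 0.80554, 0.81456, 0.81523, 0.81592, 0.81760, 0.81763, 0.82130, 0.83272, 0.83621, 0.83769, 0.83839, 0.84815, 0.85457, 0.86254, 0.86806, 0.88127, 0.88691, 0.89457, 0.89600, 0.90589, 0.91242, 0.92289, 0.92766, 0.93339, 0.93444, 0.94006, 0.94903, 0.95679, 0.96598, 0.97513
α = 0.15; lower rank = 40 × 0.075 = 3; upper rank = 40 × 0.925 = 37.
The 3rd smallest replicate is 0.71654; the 37th is 0.94903.

(0.71654, 0.94903)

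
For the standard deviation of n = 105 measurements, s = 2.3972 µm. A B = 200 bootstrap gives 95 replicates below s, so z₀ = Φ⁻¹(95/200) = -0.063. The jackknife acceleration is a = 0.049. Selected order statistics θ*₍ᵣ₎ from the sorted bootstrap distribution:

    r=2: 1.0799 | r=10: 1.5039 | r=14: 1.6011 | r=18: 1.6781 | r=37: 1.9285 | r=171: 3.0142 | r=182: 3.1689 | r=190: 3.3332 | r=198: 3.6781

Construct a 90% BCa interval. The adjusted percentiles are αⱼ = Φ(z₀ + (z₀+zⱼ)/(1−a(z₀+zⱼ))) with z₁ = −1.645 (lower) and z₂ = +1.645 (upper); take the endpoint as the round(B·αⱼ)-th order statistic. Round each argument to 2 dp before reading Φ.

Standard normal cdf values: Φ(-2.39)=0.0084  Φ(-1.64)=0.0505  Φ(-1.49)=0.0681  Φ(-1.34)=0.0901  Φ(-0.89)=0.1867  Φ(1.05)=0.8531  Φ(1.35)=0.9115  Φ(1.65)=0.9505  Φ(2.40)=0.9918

(1.5039, 3.3332)

Lower: z₀ + z₁ = -0.063 + (-1.645) = -1.708; 1 − a(z₀+z₁) = 1 − (0.049)(-1.708) = 1.0837; argument = -0.063 + (-1.708)/1.0837 = -1.6391 → -1.64.
α₁ = Φ(-1.64) = 0.0505; rank = round(200 × 0.0505) = 10; θ*₍10₎ = 1.5039.
Upper: z₀ + z₂ = 1.582; 1 − a(z₀+z₂) = 0.9225; argument = 1.6519 → 1.65; α₂ = 0.9505; rank = 190; θ*₍190₎ = 3.3332.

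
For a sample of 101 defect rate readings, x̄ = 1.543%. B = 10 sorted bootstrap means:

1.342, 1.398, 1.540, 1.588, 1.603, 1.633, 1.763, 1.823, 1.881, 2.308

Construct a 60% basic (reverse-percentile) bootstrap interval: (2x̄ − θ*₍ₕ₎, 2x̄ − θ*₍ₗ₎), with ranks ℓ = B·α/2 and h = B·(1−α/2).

Percentile endpoints at ranks 2 and 8: θ*₍2₎ = 1.398, θ*₍8₎ = 1.823.
Basic interval reflects these around x̄:
  lower = 2 × 1.543 − 1.823 = 1.263
  upper = 2 × 1.543 − 1.398 = 1.688

(1.263, 1.688)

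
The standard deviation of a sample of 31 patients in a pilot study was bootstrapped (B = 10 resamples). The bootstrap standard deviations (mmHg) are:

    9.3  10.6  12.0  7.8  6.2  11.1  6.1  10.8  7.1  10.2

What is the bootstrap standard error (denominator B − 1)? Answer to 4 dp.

SE* = 2.1576

Bootstrap SE is the standard deviation of the 10 replicate standard deviations.
Mean of replicates: (9.3 + 10.6 + 12.0 + 7.8 + 6.2 + 11.1 + 6.1 + 10.8 + 7.1 + 10.2) / 10 = 91.20000 / 10 = 9.12000
Sum of squared deviations: (+0.18000)² + (+1.48000)² + (+2.88000)² + (−1.32000)² + (−2.92000)² + (+1.98000)² + (−3.02000)² + (+1.68000)² + (−2.02000)² + (+1.08000)² = 41.89600
Variance = 41.89600 / 9 = 4.65511
SE* = √4.65511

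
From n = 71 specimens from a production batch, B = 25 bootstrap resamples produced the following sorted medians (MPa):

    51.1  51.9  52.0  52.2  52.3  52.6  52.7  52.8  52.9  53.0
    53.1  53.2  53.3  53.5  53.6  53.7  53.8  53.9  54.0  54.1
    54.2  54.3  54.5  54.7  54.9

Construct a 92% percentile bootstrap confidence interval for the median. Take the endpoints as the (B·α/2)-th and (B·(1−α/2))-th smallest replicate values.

(51.1, 54.7)

α = 0.08; lower rank = 25 × 0.040 = 1; upper rank = 25 × 0.960 = 24.
The 1st smallest replicate is 51.1; the 24th is 54.7.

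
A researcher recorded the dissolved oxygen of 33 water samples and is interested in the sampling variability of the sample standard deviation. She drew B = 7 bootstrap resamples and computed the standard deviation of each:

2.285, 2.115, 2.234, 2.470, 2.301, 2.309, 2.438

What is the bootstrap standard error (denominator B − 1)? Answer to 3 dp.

Bootstrap SE is the standard deviation of the 7 replicate standard deviations.
Mean of replicates: (2.285 + 2.115 + 2.234 + 2.470 + 2.301 + 2.309 + 2.438) / 7 = 16.1520 / 7 = 2.3074
Sum of squared deviations: (−0.0224)² + (−0.1924)² + (−0.0734)² + (+0.1626)² + (−0.0064)² + (+0.0016)² + (+0.1306)² = 0.0864
Variance = 0.0864 / 6 = 0.0144
SE* = √0.0144

SE* = 0.120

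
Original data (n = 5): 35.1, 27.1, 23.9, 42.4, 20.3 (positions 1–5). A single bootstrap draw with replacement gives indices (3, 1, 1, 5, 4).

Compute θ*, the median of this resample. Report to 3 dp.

Resample values: 23.9, 35.1, 35.1, 20.3, 42.4.
Sorted: 20.3, 23.9, 35.1, 35.1, 42.4
Median = middle value = 35.100

θ* = 35.100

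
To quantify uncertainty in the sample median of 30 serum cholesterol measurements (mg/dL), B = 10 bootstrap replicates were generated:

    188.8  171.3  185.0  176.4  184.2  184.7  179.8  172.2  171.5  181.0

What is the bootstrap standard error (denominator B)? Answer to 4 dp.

SE* = 6.0195

Bootstrap SE is the standard deviation of the 10 replicate medians.
Mean of replicates: (188.8 + 171.3 + 185.0 + 176.4 + 184.2 + 184.7 + 179.8 + 172.2 + 171.5 + 181.0) / 10 = 1794.90000 / 10 = 179.49000
Sum of squared deviations: (+9.31000)² + (−8.19000)² + (+5.51000)² + (−3.09000)² + (+4.71000)² + (+5.21000)² + (+0.31000)² + (−7.29000)² + (−7.99000)² + (+1.51000)² = 362.34900
Variance = 362.34900 / 10 = 36.23490
SE* = √36.23490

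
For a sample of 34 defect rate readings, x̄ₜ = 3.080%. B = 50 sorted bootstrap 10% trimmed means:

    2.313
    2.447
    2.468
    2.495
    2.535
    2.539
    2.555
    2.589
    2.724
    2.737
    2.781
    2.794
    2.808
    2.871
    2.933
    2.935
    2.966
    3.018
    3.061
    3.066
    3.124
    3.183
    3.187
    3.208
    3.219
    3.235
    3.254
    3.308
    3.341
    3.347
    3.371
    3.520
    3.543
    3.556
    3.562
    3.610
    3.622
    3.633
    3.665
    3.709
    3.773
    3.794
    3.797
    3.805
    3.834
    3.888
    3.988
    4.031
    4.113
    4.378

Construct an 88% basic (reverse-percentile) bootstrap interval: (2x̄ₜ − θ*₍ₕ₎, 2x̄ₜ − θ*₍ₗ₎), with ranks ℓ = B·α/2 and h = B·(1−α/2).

(2.172, 3.692)

Percentile endpoints at ranks 3 and 47: θ*₍3₎ = 2.468, θ*₍47₎ = 3.988.
Basic interval reflects these around x̄ₜ:
  lower = 2 × 3.080 − 3.988 = 2.172
  upper = 2 × 3.080 − 2.468 = 3.692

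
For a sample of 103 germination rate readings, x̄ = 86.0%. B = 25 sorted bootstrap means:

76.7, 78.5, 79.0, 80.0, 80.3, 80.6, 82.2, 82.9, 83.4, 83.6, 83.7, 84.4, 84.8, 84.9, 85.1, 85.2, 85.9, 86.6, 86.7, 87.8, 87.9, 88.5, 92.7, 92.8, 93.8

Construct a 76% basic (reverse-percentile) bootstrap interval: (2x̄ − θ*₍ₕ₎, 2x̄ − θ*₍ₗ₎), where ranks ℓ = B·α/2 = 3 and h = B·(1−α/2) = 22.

Percentile endpoints at ranks 3 and 22: θ*₍3₎ = 79.0, θ*₍22₎ = 88.5.
Basic interval reflects these around x̄:
  lower = 2 × 86.0 − 88.5 = 83.5
  upper = 2 × 86.0 − 79.0 = 93.0

(83.5, 93.0)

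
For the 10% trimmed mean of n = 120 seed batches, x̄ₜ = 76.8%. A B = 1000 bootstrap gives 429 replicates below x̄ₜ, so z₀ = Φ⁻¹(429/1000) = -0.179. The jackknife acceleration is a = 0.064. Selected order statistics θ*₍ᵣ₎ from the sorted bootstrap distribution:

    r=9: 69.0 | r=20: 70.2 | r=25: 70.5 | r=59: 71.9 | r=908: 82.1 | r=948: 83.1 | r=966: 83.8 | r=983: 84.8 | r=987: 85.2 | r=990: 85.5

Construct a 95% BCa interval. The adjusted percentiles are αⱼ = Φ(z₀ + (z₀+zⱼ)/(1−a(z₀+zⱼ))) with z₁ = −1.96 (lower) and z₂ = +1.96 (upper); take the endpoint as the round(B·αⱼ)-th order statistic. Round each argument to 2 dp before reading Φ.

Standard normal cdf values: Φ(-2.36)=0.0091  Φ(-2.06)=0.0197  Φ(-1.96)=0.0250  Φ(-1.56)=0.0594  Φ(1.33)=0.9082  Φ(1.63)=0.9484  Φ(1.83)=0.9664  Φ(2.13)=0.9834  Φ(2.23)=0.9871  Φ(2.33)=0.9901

Lower: z₀ + z₁ = -0.179 + (-1.960) = -2.139; 1 − a(z₀+z₁) = 1 − (0.064)(-2.139) = 1.1369; argument = -0.179 + (-2.139)/1.1369 = -2.0604 → -2.06.
α₁ = Φ(-2.06) = 0.0197; rank = round(1000 × 0.0197) = 20; θ*₍20₎ = 70.2.
Upper: z₀ + z₂ = 1.781; 1 − a(z₀+z₂) = 0.8860; argument = 1.8311 → 1.83; α₂ = 0.9664; rank = 966; θ*₍966₎ = 83.8.

(70.2, 83.8)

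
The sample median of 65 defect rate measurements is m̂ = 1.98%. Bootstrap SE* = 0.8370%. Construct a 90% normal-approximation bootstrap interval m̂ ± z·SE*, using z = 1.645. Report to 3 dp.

Margin = 1.645 × 0.8370 = 1.3769
Interval: 1.98 ± 1.3769

(0.603, 3.357)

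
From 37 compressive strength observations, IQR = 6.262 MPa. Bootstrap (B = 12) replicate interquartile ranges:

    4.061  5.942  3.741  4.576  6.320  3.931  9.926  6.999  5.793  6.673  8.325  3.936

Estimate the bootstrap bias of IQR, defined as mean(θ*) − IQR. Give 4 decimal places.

bias = −0.4101

mean(θ*) = (4.061 + 5.942 + 3.741 + 4.576 + 6.320 + 3.931 + 9.926 + 6.999 + 5.793 + 6.673 + 8.325 + 3.936) / 12 = 5.85192
bias = 5.85192 − 6.262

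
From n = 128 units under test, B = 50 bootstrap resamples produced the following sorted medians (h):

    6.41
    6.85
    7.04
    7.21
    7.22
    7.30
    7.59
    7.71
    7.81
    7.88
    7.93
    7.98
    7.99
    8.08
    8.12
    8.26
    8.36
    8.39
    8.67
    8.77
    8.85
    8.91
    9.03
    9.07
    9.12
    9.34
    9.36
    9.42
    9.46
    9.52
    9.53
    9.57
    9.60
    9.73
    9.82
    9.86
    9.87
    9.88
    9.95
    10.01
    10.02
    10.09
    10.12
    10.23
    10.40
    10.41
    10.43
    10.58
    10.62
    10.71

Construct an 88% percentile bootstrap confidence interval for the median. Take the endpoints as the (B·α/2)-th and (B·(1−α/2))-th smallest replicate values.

α = 0.12; lower rank = 50 × 0.060 = 3; upper rank = 50 × 0.940 = 47.
The 3rd smallest replicate is 7.04; the 47th is 10.43.

(7.04, 10.43)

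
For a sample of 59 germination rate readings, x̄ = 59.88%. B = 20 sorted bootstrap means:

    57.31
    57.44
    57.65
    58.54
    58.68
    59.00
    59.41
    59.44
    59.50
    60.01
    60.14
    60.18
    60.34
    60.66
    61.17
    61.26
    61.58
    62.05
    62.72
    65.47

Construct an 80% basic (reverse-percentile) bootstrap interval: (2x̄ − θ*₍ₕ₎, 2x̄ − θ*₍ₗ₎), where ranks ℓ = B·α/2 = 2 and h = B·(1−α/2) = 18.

(57.71, 62.32)

Percentile endpoints at ranks 2 and 18: θ*₍2₎ = 57.44, θ*₍18₎ = 62.05.
Basic interval reflects these around x̄:
  lower = 2 × 59.88 − 62.05 = 57.71
  upper = 2 × 59.88 − 57.44 = 62.32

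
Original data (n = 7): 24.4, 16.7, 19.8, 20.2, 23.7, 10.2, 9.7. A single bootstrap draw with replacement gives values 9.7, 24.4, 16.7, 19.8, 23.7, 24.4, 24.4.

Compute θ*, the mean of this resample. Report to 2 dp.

Mean = (9.7 + 24.4 + 16.7 + 19.8 + 23.7 + 24.4 + 24.4) / 7 = 143.10 / 7 = 20.44

θ* = 20.44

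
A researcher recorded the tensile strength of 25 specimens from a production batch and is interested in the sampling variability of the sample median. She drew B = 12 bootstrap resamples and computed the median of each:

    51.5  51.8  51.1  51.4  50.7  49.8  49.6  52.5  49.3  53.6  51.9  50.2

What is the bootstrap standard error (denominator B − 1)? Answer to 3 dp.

Bootstrap SE is the standard deviation of the 12 replicate medians.
Mean of replicates: (51.5 + 51.8 + 51.1 + 51.4 + 50.7 + 49.8 + 49.6 + 52.5 + 49.3 + 53.6 + 51.9 + 50.2) / 12 = 613.4000 / 12 = 51.1167
Sum of squared deviations: (+0.3833)² + (+0.6833)² + (−0.0167)² + (+0.2833)² + (−0.4167)² + (−1.3167)² + (−1.5167)² + (+1.3833)² + (−1.8167)² + (+2.4833)² + (+0.7833)² + (−0.9167)² = 17.7367
Variance = 17.7367 / 11 = 1.6124
SE* = √1.6124

SE* = 1.270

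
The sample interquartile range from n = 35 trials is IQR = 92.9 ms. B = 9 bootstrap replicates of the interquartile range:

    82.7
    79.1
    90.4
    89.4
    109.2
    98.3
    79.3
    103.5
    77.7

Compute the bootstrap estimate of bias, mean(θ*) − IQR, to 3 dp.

bias = −2.944

mean(θ*) = (82.7 + 79.1 + 90.4 + 89.4 + 109.2 + 98.3 + 79.3 + 103.5 + 77.7) / 9 = 89.9556
bias = 89.9556 − 92.9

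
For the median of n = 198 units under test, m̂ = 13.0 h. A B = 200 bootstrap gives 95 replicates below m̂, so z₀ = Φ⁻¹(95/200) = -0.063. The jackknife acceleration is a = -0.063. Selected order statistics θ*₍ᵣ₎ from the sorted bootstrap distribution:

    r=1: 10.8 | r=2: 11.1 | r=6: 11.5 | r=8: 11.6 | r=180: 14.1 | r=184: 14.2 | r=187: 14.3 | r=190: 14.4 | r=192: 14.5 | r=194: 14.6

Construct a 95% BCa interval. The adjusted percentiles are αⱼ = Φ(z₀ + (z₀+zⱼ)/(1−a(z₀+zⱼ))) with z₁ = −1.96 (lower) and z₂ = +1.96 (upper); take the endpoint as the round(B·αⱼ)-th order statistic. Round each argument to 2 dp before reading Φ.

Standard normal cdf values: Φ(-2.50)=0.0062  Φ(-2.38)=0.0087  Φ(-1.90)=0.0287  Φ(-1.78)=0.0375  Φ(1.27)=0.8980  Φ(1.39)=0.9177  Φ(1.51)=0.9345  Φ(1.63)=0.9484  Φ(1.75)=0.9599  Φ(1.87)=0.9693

Lower: z₀ + z₁ = -0.063 + (-1.960) = -2.023; 1 − a(z₀+z₁) = 1 − (-0.063)(-2.023) = 0.8726; argument = -0.063 + (-2.023)/0.8726 = -2.3815 → -2.38.
α₁ = Φ(-2.38) = 0.0087; rank = round(200 × 0.0087) = 2; θ*₍2₎ = 11.1.
Upper: z₀ + z₂ = 1.897; 1 − a(z₀+z₂) = 1.1195; argument = 1.6315 → 1.63; α₂ = 0.9484; rank = 190; θ*₍190₎ = 14.4.

(11.1, 14.4)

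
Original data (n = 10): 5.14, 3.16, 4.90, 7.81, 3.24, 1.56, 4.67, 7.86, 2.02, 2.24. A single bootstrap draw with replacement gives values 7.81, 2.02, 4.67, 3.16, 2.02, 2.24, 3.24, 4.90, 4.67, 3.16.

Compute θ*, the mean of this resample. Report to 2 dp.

Mean = (7.81 + 2.02 + 4.67 + 3.16 + 2.02 + 2.24 + 3.24 + 4.90 + 4.67 + 3.16) / 10 = 37.890 / 10 = 3.79

θ* = 3.79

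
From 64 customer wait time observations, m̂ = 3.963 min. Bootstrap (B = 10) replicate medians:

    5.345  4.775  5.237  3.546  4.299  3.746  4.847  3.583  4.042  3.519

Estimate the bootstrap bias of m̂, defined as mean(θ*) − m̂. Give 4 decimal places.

bias = +0.3309

mean(θ*) = (5.345 + 4.775 + 5.237 + 3.546 + 4.299 + 3.746 + 4.847 + 3.583 + 4.042 + 3.519) / 10 = 4.29390
bias = 4.29390 − 3.963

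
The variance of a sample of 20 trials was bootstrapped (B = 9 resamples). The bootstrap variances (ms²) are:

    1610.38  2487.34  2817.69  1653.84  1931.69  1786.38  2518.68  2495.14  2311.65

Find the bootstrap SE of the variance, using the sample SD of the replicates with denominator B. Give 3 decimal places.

SE* = 415.044

Bootstrap SE is the standard deviation of the 9 replicate variances.
Mean of replicates: (1610.38 + 2487.34 + 2817.69 + 1653.84 + 1931.69 + 1786.38 + 2518.68 + 2495.14 + 2311.65) / 9 = 19612.7900 / 9 = 2179.1989
Sum of squared deviations: (−568.8189)² + (+308.1411)² + (+638.4911)² + (−525.3589)² + (−247.5089)² + (−392.8189)² + (+339.4811)² + (+315.9411)² + (+132.4511)² = 1550355.5707
Variance = 1550355.5707 / 9 = 172261.7301
SE* = √172261.7301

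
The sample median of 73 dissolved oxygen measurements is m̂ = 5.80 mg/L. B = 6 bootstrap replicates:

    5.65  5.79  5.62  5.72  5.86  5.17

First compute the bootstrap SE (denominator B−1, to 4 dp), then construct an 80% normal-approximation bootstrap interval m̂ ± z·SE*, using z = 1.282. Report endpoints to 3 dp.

(5.487, 6.113)

Mean of replicates = 5.6350; sum of squared deviations = 0.2986; SE* = √(0.2986/5) = 0.2444
Margin = 1.282 × 0.2444 = 0.3133
Interval: 5.80 ± 0.3133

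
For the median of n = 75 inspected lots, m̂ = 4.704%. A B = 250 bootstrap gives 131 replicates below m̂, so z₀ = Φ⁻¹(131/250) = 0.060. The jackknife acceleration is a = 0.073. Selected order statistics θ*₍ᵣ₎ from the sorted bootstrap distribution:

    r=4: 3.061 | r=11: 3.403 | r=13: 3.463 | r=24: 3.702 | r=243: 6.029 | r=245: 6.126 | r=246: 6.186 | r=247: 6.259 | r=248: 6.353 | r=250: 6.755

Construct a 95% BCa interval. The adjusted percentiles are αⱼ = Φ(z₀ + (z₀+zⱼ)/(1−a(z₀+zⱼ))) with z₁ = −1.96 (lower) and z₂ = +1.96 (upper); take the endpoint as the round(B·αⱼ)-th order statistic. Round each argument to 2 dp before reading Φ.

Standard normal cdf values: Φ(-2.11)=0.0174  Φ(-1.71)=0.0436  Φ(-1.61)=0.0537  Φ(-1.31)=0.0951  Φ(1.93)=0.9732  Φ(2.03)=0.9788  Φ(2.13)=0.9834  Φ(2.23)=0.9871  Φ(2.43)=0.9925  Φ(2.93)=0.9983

(3.463, 6.353)

Lower: z₀ + z₁ = 0.060 + (-1.960) = -1.900; 1 − a(z₀+z₁) = 1 − (0.073)(-1.900) = 1.1387; argument = 0.060 + (-1.900)/1.1387 = -1.6086 → -1.61.
α₁ = Φ(-1.61) = 0.0537; rank = round(250 × 0.0537) = 13; θ*₍13₎ = 3.463.
Upper: z₀ + z₂ = 2.020; 1 − a(z₀+z₂) = 0.8525; argument = 2.4294 → 2.43; α₂ = 0.9925; rank = 248; θ*₍248₎ = 6.353.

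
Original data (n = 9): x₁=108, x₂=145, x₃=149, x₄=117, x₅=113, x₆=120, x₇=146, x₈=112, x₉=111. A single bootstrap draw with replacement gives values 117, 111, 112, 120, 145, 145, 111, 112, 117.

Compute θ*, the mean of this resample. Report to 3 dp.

θ* = 121.111

Mean = (117 + 111 + 112 + 120 + 145 + 145 + 111 + 112 + 117) / 9 = 1090.0 / 9 = 121.111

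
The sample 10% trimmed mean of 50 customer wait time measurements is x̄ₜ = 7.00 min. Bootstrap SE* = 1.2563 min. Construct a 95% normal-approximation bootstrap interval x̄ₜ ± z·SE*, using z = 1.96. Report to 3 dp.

(4.538, 9.462)

Margin = 1.96 × 1.2563 = 2.4623
Interval: 7.00 ± 2.4623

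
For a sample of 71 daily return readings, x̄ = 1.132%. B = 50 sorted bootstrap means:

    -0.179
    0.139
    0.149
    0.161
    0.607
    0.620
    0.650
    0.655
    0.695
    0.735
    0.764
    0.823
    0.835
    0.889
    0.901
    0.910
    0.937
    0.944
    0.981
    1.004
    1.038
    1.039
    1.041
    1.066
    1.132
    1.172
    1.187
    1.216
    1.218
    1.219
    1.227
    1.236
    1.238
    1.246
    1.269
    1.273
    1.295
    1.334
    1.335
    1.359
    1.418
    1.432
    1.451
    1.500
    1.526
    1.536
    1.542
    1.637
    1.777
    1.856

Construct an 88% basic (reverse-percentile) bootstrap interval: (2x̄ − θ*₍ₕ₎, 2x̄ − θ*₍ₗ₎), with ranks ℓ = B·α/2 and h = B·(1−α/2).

(0.722, 2.115)

Percentile endpoints at ranks 3 and 47: θ*₍3₎ = 0.149, θ*₍47₎ = 1.542.
Basic interval reflects these around x̄:
  lower = 2 × 1.132 − 1.542 = 0.722
  upper = 2 × 1.132 − 0.149 = 2.115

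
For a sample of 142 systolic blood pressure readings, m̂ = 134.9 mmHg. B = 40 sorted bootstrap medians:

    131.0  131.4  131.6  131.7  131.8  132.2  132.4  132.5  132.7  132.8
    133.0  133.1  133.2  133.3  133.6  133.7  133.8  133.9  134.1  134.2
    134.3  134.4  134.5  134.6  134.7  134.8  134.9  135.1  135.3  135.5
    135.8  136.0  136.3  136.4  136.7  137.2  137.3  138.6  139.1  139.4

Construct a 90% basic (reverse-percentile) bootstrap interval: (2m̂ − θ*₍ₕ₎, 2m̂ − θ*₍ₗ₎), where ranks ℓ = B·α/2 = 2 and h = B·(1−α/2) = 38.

Percentile endpoints at ranks 2 and 38: θ*₍2₎ = 131.4, θ*₍38₎ = 138.6.
Basic interval reflects these around m̂:
  lower = 2 × 134.9 − 138.6 = 131.2
  upper = 2 × 134.9 − 131.4 = 138.4

(131.2, 138.4)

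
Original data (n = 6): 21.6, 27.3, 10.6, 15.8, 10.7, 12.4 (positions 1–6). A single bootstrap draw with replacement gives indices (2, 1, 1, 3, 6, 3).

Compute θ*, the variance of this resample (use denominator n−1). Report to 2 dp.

θ* = 50.15

Resample values: 27.3, 21.6, 21.6, 10.6, 12.4, 10.6.
Mean = 17.3500; sum of squared deviations = 250.7550
s² = 250.7550 / 5 = 50.1510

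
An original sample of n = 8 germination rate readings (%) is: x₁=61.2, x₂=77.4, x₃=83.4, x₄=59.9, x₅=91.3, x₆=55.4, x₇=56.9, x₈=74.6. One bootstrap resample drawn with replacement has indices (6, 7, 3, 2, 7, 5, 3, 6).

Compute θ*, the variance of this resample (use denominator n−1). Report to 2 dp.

θ* = 233.87

Resample values: 55.4, 56.9, 83.4, 77.4, 56.9, 91.3, 83.4, 55.4.
Mean = 70.0125; sum of squared deviations = 1637.1088
s² = 1637.1088 / 7 = 233.8727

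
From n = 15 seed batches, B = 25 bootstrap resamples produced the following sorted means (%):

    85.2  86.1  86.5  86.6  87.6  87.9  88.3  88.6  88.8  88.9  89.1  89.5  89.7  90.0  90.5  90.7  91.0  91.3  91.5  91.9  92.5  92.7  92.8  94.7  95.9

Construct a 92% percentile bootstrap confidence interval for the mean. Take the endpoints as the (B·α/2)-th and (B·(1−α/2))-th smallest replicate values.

α = 0.08; lower rank = 25 × 0.040 = 1; upper rank = 25 × 0.960 = 24.
The 1st smallest replicate is 85.2; the 24th is 94.7.

(85.2, 94.7)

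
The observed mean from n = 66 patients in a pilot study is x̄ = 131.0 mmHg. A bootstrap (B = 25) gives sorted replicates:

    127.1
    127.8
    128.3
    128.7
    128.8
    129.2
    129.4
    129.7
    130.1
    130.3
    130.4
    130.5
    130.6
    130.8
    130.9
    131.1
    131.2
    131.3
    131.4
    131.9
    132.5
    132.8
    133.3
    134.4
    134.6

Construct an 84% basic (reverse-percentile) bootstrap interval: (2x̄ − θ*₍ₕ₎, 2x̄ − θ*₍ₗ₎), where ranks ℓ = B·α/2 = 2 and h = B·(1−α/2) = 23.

Percentile endpoints at ranks 2 and 23: θ*₍2₎ = 127.8, θ*₍23₎ = 133.3.
Basic interval reflects these around x̄:
  lower = 2 × 131.0 − 133.3 = 128.7
  upper = 2 × 131.0 − 127.8 = 134.2

(128.7, 134.2)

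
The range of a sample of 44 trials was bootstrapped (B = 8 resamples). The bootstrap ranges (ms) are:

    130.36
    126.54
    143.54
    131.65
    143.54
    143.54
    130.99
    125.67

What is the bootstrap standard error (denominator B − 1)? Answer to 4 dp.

SE* = 7.7834

Bootstrap SE is the standard deviation of the 8 replicate ranges.
Mean of replicates: (130.36 + 126.54 + 143.54 + 131.65 + 143.54 + 143.54 + 130.99 + 125.67) / 8 = 1075.83000 / 8 = 134.47875
Sum of squared deviations: (−4.11875)² + (−7.93875)² + (+9.06125)² + (−2.82875)² + (+9.06125)² + (+9.06125)² + (−3.48875)² + (−8.80875)² = 424.07389
Variance = 424.07389 / 7 = 60.58198
SE* = √60.58198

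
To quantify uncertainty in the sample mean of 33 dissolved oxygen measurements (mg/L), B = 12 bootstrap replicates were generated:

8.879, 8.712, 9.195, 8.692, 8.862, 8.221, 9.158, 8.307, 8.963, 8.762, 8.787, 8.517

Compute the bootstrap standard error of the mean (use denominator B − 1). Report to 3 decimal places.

Bootstrap SE is the standard deviation of the 12 replicate means.
Mean of replicates: (8.879 + 8.712 + 9.195 + 8.692 + 8.862 + 8.221 + 9.158 + 8.307 + 8.963 + 8.762 + 8.787 + 8.517) / 12 = 105.0550 / 12 = 8.7546
Sum of squared deviations: (+0.1244)² + (−0.0426)² + (+0.4404)² + (−0.0626)² + (+0.1074)² + (−0.5336)² + (+0.4034)² + (−0.4476)² + (+0.2084)² + (+0.0074)² + (+0.0324)² + (−0.2376)² = 0.9755
Variance = 0.9755 / 11 = 0.0887
SE* = √0.0887

SE* = 0.298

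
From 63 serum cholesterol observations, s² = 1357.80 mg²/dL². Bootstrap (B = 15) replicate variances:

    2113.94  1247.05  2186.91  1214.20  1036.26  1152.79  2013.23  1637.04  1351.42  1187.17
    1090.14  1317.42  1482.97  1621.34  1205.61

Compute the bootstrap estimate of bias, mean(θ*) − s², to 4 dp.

bias = +99.3660

mean(θ*) = (2113.94 + 1247.05 + 2186.91 + 1214.20 + 1036.26 + 1152.79 + 2013.23 + 1637.04 + 1351.42 + 1187.17 + 1090.14 + 1317.42 + 1482.97 + 1621.34 + 1205.61) / 15 = 1457.16600
bias = 1457.16600 − 1357.80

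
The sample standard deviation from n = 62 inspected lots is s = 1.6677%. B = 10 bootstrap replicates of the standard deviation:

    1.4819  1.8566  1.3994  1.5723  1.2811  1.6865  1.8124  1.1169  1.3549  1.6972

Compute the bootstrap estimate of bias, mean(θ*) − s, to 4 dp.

bias = −0.1418

mean(θ*) = (1.4819 + 1.8566 + 1.3994 + 1.5723 + 1.2811 + 1.6865 + 1.8124 + 1.1169 + 1.3549 + 1.6972) / 10 = 1.52592
bias = 1.52592 − 1.6677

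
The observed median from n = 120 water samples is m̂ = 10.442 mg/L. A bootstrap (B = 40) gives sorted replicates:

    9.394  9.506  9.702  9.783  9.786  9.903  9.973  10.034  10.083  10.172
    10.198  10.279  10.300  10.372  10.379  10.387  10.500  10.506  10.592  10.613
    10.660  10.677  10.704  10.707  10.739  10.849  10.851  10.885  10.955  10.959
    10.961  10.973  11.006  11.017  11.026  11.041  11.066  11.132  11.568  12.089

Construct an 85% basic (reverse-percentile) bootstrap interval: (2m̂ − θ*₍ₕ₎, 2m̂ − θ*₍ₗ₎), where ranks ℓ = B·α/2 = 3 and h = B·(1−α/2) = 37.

Percentile endpoints at ranks 3 and 37: θ*₍3₎ = 9.702, θ*₍37₎ = 11.066.
Basic interval reflects these around m̂:
  lower = 2 × 10.442 − 11.066 = 9.818
  upper = 2 × 10.442 − 9.702 = 11.182

(9.818, 11.182)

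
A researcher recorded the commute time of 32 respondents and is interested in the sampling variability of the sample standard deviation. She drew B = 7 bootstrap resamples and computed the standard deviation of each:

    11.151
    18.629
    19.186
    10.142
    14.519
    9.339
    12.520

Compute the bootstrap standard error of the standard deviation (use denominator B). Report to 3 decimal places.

SE* = 3.676

Bootstrap SE is the standard deviation of the 7 replicate standard deviations.
Mean of replicates: (11.151 + 18.629 + 19.186 + 10.142 + 14.519 + 9.339 + 12.520) / 7 = 95.4860 / 7 = 13.6409
Sum of squared deviations: (−2.4899)² + (+4.9881)² + (+5.5451)² + (−3.4989)² + (+0.8781)² + (−4.3019)² + (−1.1209)² = 94.6050
Variance = 94.6050 / 7 = 13.5150
SE* = √13.5150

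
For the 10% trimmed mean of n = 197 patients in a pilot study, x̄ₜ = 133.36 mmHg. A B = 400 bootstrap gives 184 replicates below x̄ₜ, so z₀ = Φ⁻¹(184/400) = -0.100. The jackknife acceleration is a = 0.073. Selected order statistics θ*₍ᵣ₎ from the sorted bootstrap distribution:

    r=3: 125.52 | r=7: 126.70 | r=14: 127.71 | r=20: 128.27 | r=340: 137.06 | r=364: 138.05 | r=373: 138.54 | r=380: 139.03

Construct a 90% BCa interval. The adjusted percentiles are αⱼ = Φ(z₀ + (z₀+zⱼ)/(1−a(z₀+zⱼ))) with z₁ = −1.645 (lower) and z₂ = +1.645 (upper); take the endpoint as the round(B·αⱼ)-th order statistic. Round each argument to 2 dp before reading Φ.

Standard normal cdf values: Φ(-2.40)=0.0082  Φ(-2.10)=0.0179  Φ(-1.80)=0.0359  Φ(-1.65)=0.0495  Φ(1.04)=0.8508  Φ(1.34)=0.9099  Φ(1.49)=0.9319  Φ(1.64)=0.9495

(128.27, 139.03)

Lower: z₀ + z₁ = -0.100 + (-1.645) = -1.745; 1 − a(z₀+z₁) = 1 − (0.073)(-1.745) = 1.1274; argument = -0.100 + (-1.745)/1.1274 = -1.6478 → -1.65.
α₁ = Φ(-1.65) = 0.0495; rank = round(400 × 0.0495) = 20; θ*₍20₎ = 128.27.
Upper: z₀ + z₂ = 1.545; 1 − a(z₀+z₂) = 0.8872; argument = 1.6414 → 1.64; α₂ = 0.9495; rank = 380; θ*₍380₎ = 139.03.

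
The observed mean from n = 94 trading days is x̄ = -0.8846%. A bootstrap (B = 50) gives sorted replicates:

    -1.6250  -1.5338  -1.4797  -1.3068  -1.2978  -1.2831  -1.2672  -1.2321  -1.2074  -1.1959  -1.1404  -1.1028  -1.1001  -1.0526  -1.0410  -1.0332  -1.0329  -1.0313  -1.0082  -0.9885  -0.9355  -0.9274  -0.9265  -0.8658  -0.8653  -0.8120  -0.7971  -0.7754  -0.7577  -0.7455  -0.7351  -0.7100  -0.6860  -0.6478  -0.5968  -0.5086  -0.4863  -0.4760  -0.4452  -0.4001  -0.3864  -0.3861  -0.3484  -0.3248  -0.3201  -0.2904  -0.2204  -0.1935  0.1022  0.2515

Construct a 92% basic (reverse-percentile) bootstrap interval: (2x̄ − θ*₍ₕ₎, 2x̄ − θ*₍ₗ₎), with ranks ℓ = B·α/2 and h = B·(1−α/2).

(-1.5757, -0.2354)

Percentile endpoints at ranks 2 and 48: θ*₍2₎ = -1.5338, θ*₍48₎ = -0.1935.
Basic interval reflects these around x̄:
  lower = 2 × -0.8846 − -0.1935 = -1.5757
  upper = 2 × -0.8846 − -1.5338 = -0.2354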